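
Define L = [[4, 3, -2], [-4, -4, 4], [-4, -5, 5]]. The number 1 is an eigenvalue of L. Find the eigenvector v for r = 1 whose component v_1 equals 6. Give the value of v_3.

-9

L − 1I = [[3, 3, -2], [-4, -5, 4], [-4, -5, 4]].
Solving (L − 1I)v = 0 gives the eigenspace spanned by (6, -12, -9).
With v_1 = 6, v = (6, -12, -9), so v_3 = -9.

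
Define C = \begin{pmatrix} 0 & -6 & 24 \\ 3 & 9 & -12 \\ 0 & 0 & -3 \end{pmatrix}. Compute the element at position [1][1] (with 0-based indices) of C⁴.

2511

Characteristic polynomial: s^3 - 6s^2 - 9s + 54 = (s - 6)(s - 3)(s + 3), so the eigenvalues are -3, 3, 6.
s=6: eigenvector (-1, 1, 0).
s=3: eigenvector (-2, 1, 0).
s=-3: eigenvector (-4, 2, 1).
P = [[-1, -2, -4], [1, 1, 2], [0, 0, 1]], D = diag(6, 3, -3), P⁻¹ = [[1, 2, 0], [-1, -1, -2], [0, 0, 1]].
C⁴ = P·diag(1296, 81, 81)·P⁻¹ = [[-1134, -2430, 0], [1215, 2511, 0], [0, 0, 81]].
The requested entry is 2511.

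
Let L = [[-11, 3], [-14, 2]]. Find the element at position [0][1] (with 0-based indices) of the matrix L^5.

Characteristic polynomial: s^2 + 9s + 20 = (s + 4)(s + 5), so the eigenvalues are -5, -4.
s=-5: eigenvector (1, 2).
s=-4: eigenvector (3, 7).
P = [[1, 3], [2, 7]], D = diag(-5, -4), P⁻¹ = [[7, -3], [-2, 1]].
L⁵ = P·diag(-3125, -1024)·P⁻¹ = [[-15731, 6303], [-29414, 11582]].
The requested entry is 6303.

6303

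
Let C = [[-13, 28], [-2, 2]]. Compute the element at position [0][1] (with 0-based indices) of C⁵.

130228

Characteristic polynomial: t^2 + 11t + 30 = (t + 5)(t + 6), so the eigenvalues are -6, -5.
t=-6: eigenvector (4, 1).
t=-5: eigenvector (-7, -2).
P = [[4, -7], [1, -2]], D = diag(-6, -5), P⁻¹ = [[2, -7], [1, -4]].
C⁵ = P·diag(-7776, -3125)·P⁻¹ = [[-40333, 130228], [-9302, 29432]].
The requested entry is 130228.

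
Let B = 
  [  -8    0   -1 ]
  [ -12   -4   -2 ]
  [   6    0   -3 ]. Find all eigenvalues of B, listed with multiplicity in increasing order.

-6, -5, -4

Characteristic polynomial: p(t) = t^3 + 15t^2 + 74t + 120 = (t + 4)(t + 5)(t + 6).
Roots (with multiplicity): -6, -5, -4.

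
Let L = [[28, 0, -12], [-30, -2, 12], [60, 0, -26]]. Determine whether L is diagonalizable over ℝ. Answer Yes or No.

Characteristic polynomial: p(s) = s^3 - 12s - 16 = (s - 4)(s + 2)^2.
s = -2 has algebraic multiplicity 2; rank(L + 2I) = 1, so geometric multiplicity = 2.
Every eigenvalue has geometric = algebraic multiplicity, so L is diagonalizable.

Yes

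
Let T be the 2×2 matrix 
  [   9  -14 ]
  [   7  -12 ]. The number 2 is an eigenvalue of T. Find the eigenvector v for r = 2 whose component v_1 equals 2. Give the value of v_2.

T − 2I = [[7, -14], [7, -14]].
Solving (T − 2I)v = 0 gives the eigenspace spanned by (2, 1).
With v_1 = 2, v = (2, 1), so v_2 = 1.

1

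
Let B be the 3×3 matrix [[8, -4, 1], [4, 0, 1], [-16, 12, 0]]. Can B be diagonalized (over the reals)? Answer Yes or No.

No

Characteristic polynomial: p(μ) = μ^3 - 8μ^2 + 20μ - 16 = (μ - 4)(μ - 2)^2.
μ = 2 has algebraic multiplicity 2; rank(B − 2I) = 2, so geometric multiplicity = 1.
Geometric multiplicity < algebraic multiplicity, so B is not diagonalizable.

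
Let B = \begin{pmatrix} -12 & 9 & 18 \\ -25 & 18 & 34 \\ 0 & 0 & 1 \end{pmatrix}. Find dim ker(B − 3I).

1

B − 3I = [[-15, 9, 18], [-25, 15, 34], [0, 0, -2]].
This matrix has rank 2, so its null space has dimension 3 − 2 = 1.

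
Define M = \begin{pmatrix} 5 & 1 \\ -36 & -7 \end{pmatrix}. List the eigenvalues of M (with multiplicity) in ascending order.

Characteristic polynomial: p(μ) = μ^2 + 2μ + 1 = (μ + 1)^2.
Roots (with multiplicity): -1, -1.

-1, -1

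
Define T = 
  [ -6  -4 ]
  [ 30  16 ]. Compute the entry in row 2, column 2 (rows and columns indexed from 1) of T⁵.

41536

Characteristic polynomial: λ^2 - 10λ + 24 = (λ - 6)(λ - 4), so the eigenvalues are 4, 6.
λ=4: eigenvector (2, -5).
λ=6: eigenvector (-1, 3).
P = [[2, -1], [-5, 3]], D = diag(4, 6), P⁻¹ = [[3, 1], [5, 2]].
T⁵ = P·diag(1024, 7776)·P⁻¹ = [[-32736, -13504], [101280, 41536]].
The requested entry is 41536.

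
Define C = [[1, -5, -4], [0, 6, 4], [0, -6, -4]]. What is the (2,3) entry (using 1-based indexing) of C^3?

Characteristic polynomial: r^3 - 3r^2 + 2r = r(r - 2)(r - 1), so the eigenvalues are 0, 1, 2.
r=1: eigenvector (1, 0, 0).
r=2: eigenvector (1, -1, 1).
r=0: eigenvector (2, -2, 3).
P = [[1, 1, 2], [0, -1, -2], [0, 1, 3]], D = diag(1, 2, 0), P⁻¹ = [[1, 1, 0], [0, -3, -2], [0, 1, 1]].
C³ = P·diag(1, 8, 0)·P⁻¹ = [[1, -23, -16], [0, 24, 16], [0, -24, -16]].
The requested entry is 16.

16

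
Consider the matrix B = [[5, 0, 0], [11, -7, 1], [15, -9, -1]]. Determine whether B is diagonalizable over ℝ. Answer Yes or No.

Characteristic polynomial: p(λ) = λ^3 + 3λ^2 - 24λ - 80 = (λ - 5)(λ + 4)^2.
λ = -4 has algebraic multiplicity 2; rank(B + 4I) = 2, so geometric multiplicity = 1.
Geometric multiplicity < algebraic multiplicity, so B is not diagonalizable.

No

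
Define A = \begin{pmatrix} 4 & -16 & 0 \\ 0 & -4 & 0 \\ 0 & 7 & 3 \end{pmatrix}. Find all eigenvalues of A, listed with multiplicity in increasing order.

-4, 3, 4

Characteristic polynomial: p(s) = s^3 - 3s^2 - 16s + 48 = (s - 4)(s - 3)(s + 4).
Roots (with multiplicity): -4, 3, 4.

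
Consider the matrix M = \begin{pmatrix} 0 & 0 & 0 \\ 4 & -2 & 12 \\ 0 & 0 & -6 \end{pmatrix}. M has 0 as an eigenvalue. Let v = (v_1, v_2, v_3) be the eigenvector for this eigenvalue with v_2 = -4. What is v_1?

-2

M = [[0, 0, 0], [4, -2, 12], [0, 0, -6]].
Solving (M)v = 0 gives the eigenspace spanned by (-2, -4, 0).
With v_2 = -4, v = (-2, -4, 0), so v_1 = -2.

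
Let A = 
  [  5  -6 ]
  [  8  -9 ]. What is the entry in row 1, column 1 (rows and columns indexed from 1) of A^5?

Characteristic polynomial: t^2 + 4t + 3 = (t + 1)(t + 3), so the eigenvalues are -3, -1.
t=-1: eigenvector (1, 1).
t=-3: eigenvector (3, 4).
P = [[1, 3], [1, 4]], D = diag(-1, -3), P⁻¹ = [[4, -3], [-1, 1]].
A⁵ = P·diag(-1, -243)·P⁻¹ = [[725, -726], [968, -969]].
The requested entry is 725.

725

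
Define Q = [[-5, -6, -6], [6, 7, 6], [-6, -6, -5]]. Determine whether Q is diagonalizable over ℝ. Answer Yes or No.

Characteristic polynomial: p(r) = r^3 + 3r^2 - 9r + 5 = (r - 1)^2(r + 5).
r = 1 has algebraic multiplicity 2; rank(Q − 1I) = 1, so geometric multiplicity = 2.
Every eigenvalue has geometric = algebraic multiplicity, so Q is diagonalizable.

Yes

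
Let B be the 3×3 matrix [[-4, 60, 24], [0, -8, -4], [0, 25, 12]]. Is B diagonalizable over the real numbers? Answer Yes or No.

Characteristic polynomial: p(s) = s^3 - 12s + 16 = (s - 2)^2(s + 4).
s = 2 has algebraic multiplicity 2; rank(B − 2I) = 2, so geometric multiplicity = 1.
Geometric multiplicity < algebraic multiplicity, so B is not diagonalizable.

No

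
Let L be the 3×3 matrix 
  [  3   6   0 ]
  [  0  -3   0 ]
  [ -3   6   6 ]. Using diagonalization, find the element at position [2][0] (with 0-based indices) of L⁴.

Characteristic polynomial: r^3 - 6r^2 - 9r + 54 = (r - 6)(r - 3)(r + 3), so the eigenvalues are -3, 3, 6.
r=3: eigenvector (1, 0, 1).
r=-3: eigenvector (-1, 1, -1).
r=6: eigenvector (0, 0, 1).
P = [[1, -1, 0], [0, 1, 0], [1, -1, 1]], D = diag(3, -3, 6), P⁻¹ = [[1, 1, 0], [0, 1, 0], [-1, 0, 1]].
L⁴ = P·diag(81, 81, 1296)·P⁻¹ = [[81, 0, 0], [0, 81, 0], [-1215, 0, 1296]].
The requested entry is -1215.

-1215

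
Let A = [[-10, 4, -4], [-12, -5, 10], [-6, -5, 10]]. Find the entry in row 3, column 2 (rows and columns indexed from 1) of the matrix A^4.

Characteristic polynomial: s^3 + 5s^2 - 26s - 120 = (s - 5)(s + 4)(s + 6), so the eigenvalues are -6, -4, 5.
s=-6: eigenvector (1, 2, 1).
s=5: eigenvector (0, 1, 1).
s=-4: eigenvector (-2, -6, -3).
P = [[1, 0, -2], [2, 1, -6], [1, 1, -3]], D = diag(-6, 5, -4), P⁻¹ = [[3, -2, 2], [0, -1, 2], [1, -1, 1]].
A⁴ = P·diag(1296, 625, 256)·P⁻¹ = [[3376, -2080, 2080], [6240, -4273, 4898], [3120, -2449, 3074]].
The requested entry is -2449.

-2449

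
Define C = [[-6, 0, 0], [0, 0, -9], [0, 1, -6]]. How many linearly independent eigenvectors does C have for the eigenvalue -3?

C + 3I = [[-3, 0, 0], [0, 3, -9], [0, 1, -3]].
This matrix has rank 2, so its null space has dimension 3 − 2 = 1.

1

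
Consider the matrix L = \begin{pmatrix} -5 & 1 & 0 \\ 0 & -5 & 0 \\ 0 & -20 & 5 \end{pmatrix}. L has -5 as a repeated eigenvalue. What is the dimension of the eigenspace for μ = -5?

1

L + 5I = [[0, 1, 0], [0, 0, 0], [0, -20, 10]].
This matrix has rank 2, so its null space has dimension 3 − 2 = 1.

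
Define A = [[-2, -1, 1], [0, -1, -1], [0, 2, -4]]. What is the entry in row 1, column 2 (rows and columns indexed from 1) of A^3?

Characteristic polynomial: t^3 + 7t^2 + 16t + 12 = (t + 2)^2(t + 3), so the eigenvalues are -3, -2, -2.
t=-2: eigenvector (1, 0, 0).
t=-2: eigenvector (1, 1, 1).
t=-3: eigenvector (-1, 1, 2).
P = [[1, 1, -1], [0, 1, 1], [0, 1, 2]], D = diag(-2, -2, -3), P⁻¹ = [[1, -3, 2], [0, 2, -1], [0, -1, 1]].
A³ = P·diag(-8, -8, -27)·P⁻¹ = [[-8, -19, 19], [0, 11, -19], [0, 38, -46]].
The requested entry is -19.

-19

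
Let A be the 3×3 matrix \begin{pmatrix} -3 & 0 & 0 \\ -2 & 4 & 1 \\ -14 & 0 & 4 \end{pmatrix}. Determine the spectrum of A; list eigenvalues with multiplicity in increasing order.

-3, 4, 4

Characteristic polynomial: p(s) = s^3 - 5s^2 - 8s + 48 = (s - 4)^2(s + 3).
Roots (with multiplicity): -3, 4, 4.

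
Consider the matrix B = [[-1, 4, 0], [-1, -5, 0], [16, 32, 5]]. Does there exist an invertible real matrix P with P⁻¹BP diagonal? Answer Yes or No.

No

Characteristic polynomial: p(μ) = μ^3 + μ^2 - 21μ - 45 = (μ - 5)(μ + 3)^2.
μ = -3 has algebraic multiplicity 2; rank(B + 3I) = 2, so geometric multiplicity = 1.
Geometric multiplicity < algebraic multiplicity, so B is not diagonalizable.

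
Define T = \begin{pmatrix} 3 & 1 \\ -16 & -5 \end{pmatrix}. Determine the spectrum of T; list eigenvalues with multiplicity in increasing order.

Characteristic polynomial: p(r) = r^2 + 2r + 1 = (r + 1)^2.
Roots (with multiplicity): -1, -1.

-1, -1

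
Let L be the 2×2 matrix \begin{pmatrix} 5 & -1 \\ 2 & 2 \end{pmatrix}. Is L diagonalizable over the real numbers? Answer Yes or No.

Yes

Characteristic polynomial: p(r) = r^2 - 7r + 12 = (r - 4)(r - 3).
All 2 eigenvalues are distinct, so L is diagonalizable.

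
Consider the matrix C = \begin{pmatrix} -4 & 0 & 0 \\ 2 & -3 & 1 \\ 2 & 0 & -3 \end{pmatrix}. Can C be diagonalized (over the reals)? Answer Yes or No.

No

Characteristic polynomial: p(s) = s^3 + 10s^2 + 33s + 36 = (s + 3)^2(s + 4).
s = -3 has algebraic multiplicity 2; rank(C + 3I) = 2, so geometric multiplicity = 1.
Geometric multiplicity < algebraic multiplicity, so C is not diagonalizable.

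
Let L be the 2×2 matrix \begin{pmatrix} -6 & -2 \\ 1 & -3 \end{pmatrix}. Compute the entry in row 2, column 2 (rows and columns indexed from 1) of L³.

Characteristic polynomial: λ^2 + 9λ + 20 = (λ + 4)(λ + 5), so the eigenvalues are -5, -4.
λ=-4: eigenvector (1, -1).
λ=-5: eigenvector (2, -1).
P = [[1, 2], [-1, -1]], D = diag(-4, -5), P⁻¹ = [[-1, -2], [1, 1]].
L³ = P·diag(-64, -125)·P⁻¹ = [[-186, -122], [61, -3]].
The requested entry is -3.

-3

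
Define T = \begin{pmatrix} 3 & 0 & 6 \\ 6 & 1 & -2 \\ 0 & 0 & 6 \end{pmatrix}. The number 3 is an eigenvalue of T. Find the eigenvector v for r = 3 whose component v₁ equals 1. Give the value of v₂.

3

T − 3I = [[0, 0, 6], [6, -2, -2], [0, 0, 3]].
Solving (T − 3I)v = 0 gives the eigenspace spanned by (1, 3, 0).
With v₁ = 1, v = (1, 3, 0), so v₂ = 3.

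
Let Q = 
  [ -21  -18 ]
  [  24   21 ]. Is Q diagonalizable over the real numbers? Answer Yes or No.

Characteristic polynomial: p(t) = t^2 - 9 = (t - 3)(t + 3).
All 2 eigenvalues are distinct, so Q is diagonalizable.

Yes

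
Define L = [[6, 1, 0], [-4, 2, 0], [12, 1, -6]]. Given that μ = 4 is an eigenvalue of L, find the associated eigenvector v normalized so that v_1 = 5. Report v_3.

5

L − 4I = [[2, 1, 0], [-4, -2, 0], [12, 1, -10]].
Solving (L − 4I)v = 0 gives the eigenspace spanned by (5, -10, 5).
With v_1 = 5, v = (5, -10, 5), so v_3 = 5.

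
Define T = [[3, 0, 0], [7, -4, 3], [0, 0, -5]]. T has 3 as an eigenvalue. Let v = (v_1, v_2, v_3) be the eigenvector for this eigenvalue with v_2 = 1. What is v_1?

T − 3I = [[0, 0, 0], [7, -7, 3], [0, 0, -8]].
Solving (T − 3I)v = 0 gives the eigenspace spanned by (1, 1, 0).
With v_2 = 1, v = (1, 1, 0), so v_1 = 1.

1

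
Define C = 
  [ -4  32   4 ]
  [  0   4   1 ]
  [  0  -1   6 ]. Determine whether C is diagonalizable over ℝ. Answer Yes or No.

No

Characteristic polynomial: p(μ) = μ^3 - 6μ^2 - 15μ + 100 = (μ - 5)^2(μ + 4).
μ = 5 has algebraic multiplicity 2; rank(C − 5I) = 2, so geometric multiplicity = 1.
Geometric multiplicity < algebraic multiplicity, so C is not diagonalizable.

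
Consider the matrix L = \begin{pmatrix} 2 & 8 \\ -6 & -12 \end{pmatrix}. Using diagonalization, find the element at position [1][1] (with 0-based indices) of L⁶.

Characteristic polynomial: s^2 + 10s + 24 = (s + 4)(s + 6), so the eigenvalues are -6, -4.
s=-4: eigenvector (4, -3).
s=-6: eigenvector (-1, 1).
P = [[4, -1], [-3, 1]], D = diag(-4, -6), P⁻¹ = [[1, 1], [3, 4]].
L⁶ = P·diag(4096, 46656)·P⁻¹ = [[-123584, -170240], [127680, 174336]].
The requested entry is 174336.

174336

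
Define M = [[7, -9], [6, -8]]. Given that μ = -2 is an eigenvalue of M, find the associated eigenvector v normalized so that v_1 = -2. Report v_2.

M + 2I = [[9, -9], [6, -6]].
Solving (M + 2I)v = 0 gives the eigenspace spanned by (-2, -2).
With v_1 = -2, v = (-2, -2), so v_2 = -2.

-2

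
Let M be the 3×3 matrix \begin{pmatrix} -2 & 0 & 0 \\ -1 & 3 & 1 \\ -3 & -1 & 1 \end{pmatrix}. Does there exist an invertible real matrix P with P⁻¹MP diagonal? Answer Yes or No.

Characteristic polynomial: p(r) = r^3 - 2r^2 - 4r + 8 = (r - 2)^2(r + 2).
r = 2 has algebraic multiplicity 2; rank(M − 2I) = 2, so geometric multiplicity = 1.
Geometric multiplicity < algebraic multiplicity, so M is not diagonalizable.

No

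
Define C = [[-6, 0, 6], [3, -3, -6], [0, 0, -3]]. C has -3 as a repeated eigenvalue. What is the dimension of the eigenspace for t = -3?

2

C + 3I = [[-3, 0, 6], [3, 0, -6], [0, 0, 0]].
This matrix has rank 1, so its null space has dimension 3 − 1 = 2.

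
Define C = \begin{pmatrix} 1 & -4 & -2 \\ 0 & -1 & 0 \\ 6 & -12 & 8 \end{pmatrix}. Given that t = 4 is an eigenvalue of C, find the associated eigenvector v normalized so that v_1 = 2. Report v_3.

-3

C − 4I = [[-3, -4, -2], [0, -5, 0], [6, -12, 4]].
Solving (C − 4I)v = 0 gives the eigenspace spanned by (2, 0, -3).
With v_1 = 2, v = (2, 0, -3), so v_3 = -3.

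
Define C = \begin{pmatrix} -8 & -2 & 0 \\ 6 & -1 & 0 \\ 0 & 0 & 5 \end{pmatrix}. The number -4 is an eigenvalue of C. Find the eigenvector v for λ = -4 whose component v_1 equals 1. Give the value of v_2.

-2

C + 4I = [[-4, -2, 0], [6, 3, 0], [0, 0, 9]].
Solving (C + 4I)v = 0 gives the eigenspace spanned by (1, -2, 0).
With v_1 = 1, v = (1, -2, 0), so v_2 = -2.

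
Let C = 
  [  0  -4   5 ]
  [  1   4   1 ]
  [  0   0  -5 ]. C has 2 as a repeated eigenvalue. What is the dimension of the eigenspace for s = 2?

1

C − 2I = [[-2, -4, 5], [1, 2, 1], [0, 0, -7]].
This matrix has rank 2, so its null space has dimension 3 − 2 = 1.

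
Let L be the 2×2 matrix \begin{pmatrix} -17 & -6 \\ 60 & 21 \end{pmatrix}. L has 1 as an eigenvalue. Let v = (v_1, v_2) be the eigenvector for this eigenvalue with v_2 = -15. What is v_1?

L − 1I = [[-18, -6], [60, 20]].
Solving (L − 1I)v = 0 gives the eigenspace spanned by (5, -15).
With v_2 = -15, v = (5, -15), so v_1 = 5.

5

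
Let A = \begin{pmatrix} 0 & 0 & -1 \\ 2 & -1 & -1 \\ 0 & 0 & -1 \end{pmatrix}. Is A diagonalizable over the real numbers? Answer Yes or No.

Characteristic polynomial: p(λ) = λ^3 + 2λ^2 + λ = λ(λ + 1)^2.
λ = -1 has algebraic multiplicity 2; rank(A + 1I) = 2, so geometric multiplicity = 1.
Geometric multiplicity < algebraic multiplicity, so A is not diagonalizable.

No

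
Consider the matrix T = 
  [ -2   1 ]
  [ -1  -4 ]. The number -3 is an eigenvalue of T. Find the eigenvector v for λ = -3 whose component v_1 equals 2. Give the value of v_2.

-2

T + 3I = [[1, 1], [-1, -1]].
Solving (T + 3I)v = 0 gives the eigenspace spanned by (2, -2).
With v_1 = 2, v = (2, -2), so v_2 = -2.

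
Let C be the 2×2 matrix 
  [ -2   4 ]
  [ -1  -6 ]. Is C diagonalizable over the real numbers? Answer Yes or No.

Characteristic polynomial: p(s) = s^2 + 8s + 16 = (s + 4)^2.
s = -4 has algebraic multiplicity 2; rank(C + 4I) = 1, so geometric multiplicity = 1.
Geometric multiplicity < algebraic multiplicity, so C is not diagonalizable.

No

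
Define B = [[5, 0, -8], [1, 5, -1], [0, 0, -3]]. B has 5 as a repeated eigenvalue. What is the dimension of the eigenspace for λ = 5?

1

B − 5I = [[0, 0, -8], [1, 0, -1], [0, 0, -8]].
This matrix has rank 2, so its null space has dimension 3 − 2 = 1.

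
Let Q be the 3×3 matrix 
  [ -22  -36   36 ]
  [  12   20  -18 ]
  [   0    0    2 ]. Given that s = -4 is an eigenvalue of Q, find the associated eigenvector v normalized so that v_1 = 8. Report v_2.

Q + 4I = [[-18, -36, 36], [12, 24, -18], [0, 0, 6]].
Solving (Q + 4I)v = 0 gives the eigenspace spanned by (8, -4, 0).
With v_1 = 8, v = (8, -4, 0), so v_2 = -4.

-4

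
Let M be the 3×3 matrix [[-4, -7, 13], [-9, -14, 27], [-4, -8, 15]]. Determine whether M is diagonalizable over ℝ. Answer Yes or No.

Characteristic polynomial: p(μ) = μ^3 + 3μ^2 - 9μ + 5 = (μ - 1)^2(μ + 5).
μ = 1 has algebraic multiplicity 2; rank(M − 1I) = 2, so geometric multiplicity = 1.
Geometric multiplicity < algebraic multiplicity, so M is not diagonalizable.

No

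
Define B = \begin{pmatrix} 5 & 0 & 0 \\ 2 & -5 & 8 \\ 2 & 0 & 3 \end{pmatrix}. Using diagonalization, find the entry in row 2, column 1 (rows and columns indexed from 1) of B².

Characteristic polynomial: t^3 - 3t^2 - 25t + 75 = (t - 5)(t - 3)(t + 5), so the eigenvalues are -5, 3, 5.
t=5: eigenvector (1, 1, 1).
t=3: eigenvector (0, 1, 1).
t=-5: eigenvector (0, 1, 0).
P = [[1, 0, 0], [1, 1, 1], [1, 1, 0]], D = diag(5, 3, -5), P⁻¹ = [[1, 0, 0], [-1, 0, 1], [0, 1, -1]].
B² = P·diag(25, 9, 25)·P⁻¹ = [[25, 0, 0], [16, 25, -16], [16, 0, 9]].
The requested entry is 16.

16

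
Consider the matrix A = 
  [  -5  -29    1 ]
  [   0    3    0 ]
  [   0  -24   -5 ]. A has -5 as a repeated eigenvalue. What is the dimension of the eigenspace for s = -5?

1

A + 5I = [[0, -29, 1], [0, 8, 0], [0, -24, 0]].
This matrix has rank 2, so its null space has dimension 3 − 2 = 1.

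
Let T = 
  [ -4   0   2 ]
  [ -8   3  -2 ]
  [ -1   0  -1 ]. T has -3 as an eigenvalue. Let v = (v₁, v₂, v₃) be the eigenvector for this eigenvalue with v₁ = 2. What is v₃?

T + 3I = [[-1, 0, 2], [-8, 6, -2], [-1, 0, 2]].
Solving (T + 3I)v = 0 gives the eigenspace spanned by (2, 3, 1).
With v₁ = 2, v = (2, 3, 1), so v₃ = 1.

1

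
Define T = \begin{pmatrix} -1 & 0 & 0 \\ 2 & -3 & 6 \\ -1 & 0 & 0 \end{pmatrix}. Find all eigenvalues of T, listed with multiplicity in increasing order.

-3, -1, 0

Characteristic polynomial: p(r) = r^3 + 4r^2 + 3r = r(r + 1)(r + 3).
Roots (with multiplicity): -3, -1, 0.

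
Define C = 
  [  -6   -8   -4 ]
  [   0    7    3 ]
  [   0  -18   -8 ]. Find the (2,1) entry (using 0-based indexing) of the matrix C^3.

-54

Characteristic polynomial: r^3 + 7r^2 + 4r - 12 = (r - 1)(r + 2)(r + 6), so the eigenvalues are -6, -2, 1.
r=-6: eigenvector (1, 0, 0).
r=1: eigenvector (0, -1, 2).
r=-2: eigenvector (1, 1, -3).
P = [[1, 0, 1], [0, -1, 1], [0, 2, -3]], D = diag(-6, 1, -2), P⁻¹ = [[1, 2, 1], [0, -3, -1], [0, -2, -1]].
C³ = P·diag(-216, 1, -8)·P⁻¹ = [[-216, -416, -208], [0, 19, 9], [0, -54, -26]].
The requested entry is -54.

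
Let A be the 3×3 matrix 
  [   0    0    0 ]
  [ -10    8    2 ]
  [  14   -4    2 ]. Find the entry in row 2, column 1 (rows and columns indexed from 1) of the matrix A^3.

Characteristic polynomial: λ^3 - 10λ^2 + 24λ = λ(λ - 6)(λ - 4), so the eigenvalues are 0, 4, 6.
λ=4: eigenvector (0, -1, 2).
λ=0: eigenvector (1, 2, -3).
λ=6: eigenvector (0, -1, 1).
P = [[0, 1, 0], [-1, 2, -1], [2, -3, 1]], D = diag(4, 0, 6), P⁻¹ = [[1, 1, 1], [1, 0, 0], [1, -2, -1]].
A³ = P·diag(64, 0, 216)·P⁻¹ = [[0, 0, 0], [-280, 368, 152], [344, -304, -88]].
The requested entry is -280.

-280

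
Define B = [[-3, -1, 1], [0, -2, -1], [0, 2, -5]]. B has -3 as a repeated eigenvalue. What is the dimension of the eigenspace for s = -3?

B + 3I = [[0, -1, 1], [0, 1, -1], [0, 2, -2]].
This matrix has rank 1, so its null space has dimension 3 − 1 = 2.

2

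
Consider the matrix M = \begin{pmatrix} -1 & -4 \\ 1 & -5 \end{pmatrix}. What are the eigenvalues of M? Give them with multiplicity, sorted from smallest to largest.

Characteristic polynomial: p(t) = t^2 + 6t + 9 = (t + 3)^2.
Roots (with multiplicity): -3, -3.

-3, -3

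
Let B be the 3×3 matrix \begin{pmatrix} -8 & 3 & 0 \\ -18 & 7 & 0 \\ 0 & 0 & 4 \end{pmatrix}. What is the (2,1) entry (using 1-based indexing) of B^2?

Characteristic polynomial: t^3 - 3t^2 - 6t + 8 = (t - 4)(t - 1)(t + 2), so the eigenvalues are -2, 1, 4.
t=-2: eigenvector (1, 2, 0).
t=1: eigenvector (1, 3, 0).
t=4: eigenvector (0, 0, 1).
P = [[1, 1, 0], [2, 3, 0], [0, 0, 1]], D = diag(-2, 1, 4), P⁻¹ = [[3, -1, 0], [-2, 1, 0], [0, 0, 1]].
B² = P·diag(4, 1, 16)·P⁻¹ = [[10, -3, 0], [18, -5, 0], [0, 0, 16]].
The requested entry is 18.

18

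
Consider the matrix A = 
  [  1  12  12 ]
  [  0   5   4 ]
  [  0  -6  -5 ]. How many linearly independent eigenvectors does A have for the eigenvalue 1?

2

A − 1I = [[0, 12, 12], [0, 4, 4], [0, -6, -6]].
This matrix has rank 1, so its null space has dimension 3 − 1 = 2.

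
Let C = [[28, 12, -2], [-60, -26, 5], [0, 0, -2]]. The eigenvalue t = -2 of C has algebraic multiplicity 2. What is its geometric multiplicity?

1

C + 2I = [[30, 12, -2], [-60, -24, 5], [0, 0, 0]].
This matrix has rank 2, so its null space has dimension 3 − 2 = 1.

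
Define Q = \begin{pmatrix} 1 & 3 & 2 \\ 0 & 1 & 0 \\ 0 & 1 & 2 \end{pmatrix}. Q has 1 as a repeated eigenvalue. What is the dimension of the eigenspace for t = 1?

Q − 1I = [[0, 3, 2], [0, 0, 0], [0, 1, 1]].
This matrix has rank 2, so its null space has dimension 3 − 2 = 1.

1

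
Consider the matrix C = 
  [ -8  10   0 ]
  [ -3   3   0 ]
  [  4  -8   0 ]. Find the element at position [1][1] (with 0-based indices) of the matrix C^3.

Characteristic polynomial: r^3 + 5r^2 + 6r = r(r + 2)(r + 3), so the eigenvalues are -3, -2, 0.
r=-3: eigenvector (2, 1, 0).
r=-2: eigenvector (5, 3, 2).
r=0: eigenvector (0, 0, 1).
P = [[2, 5, 0], [1, 3, 0], [0, 2, 1]], D = diag(-3, -2, 0), P⁻¹ = [[3, -5, 0], [-1, 2, 0], [2, -4, 1]].
C³ = P·diag(-27, -8, 0)·P⁻¹ = [[-122, 190, 0], [-57, 87, 0], [16, -32, 0]].
The requested entry is 87.

87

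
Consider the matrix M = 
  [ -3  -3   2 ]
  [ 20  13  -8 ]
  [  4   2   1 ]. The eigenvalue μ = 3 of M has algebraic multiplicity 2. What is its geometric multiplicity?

1

M − 3I = [[-6, -3, 2], [20, 10, -8], [4, 2, -2]].
This matrix has rank 2, so its null space has dimension 3 − 2 = 1.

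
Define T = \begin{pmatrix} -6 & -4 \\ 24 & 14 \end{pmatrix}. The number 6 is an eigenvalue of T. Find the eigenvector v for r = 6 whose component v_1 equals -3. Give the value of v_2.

9

T − 6I = [[-12, -4], [24, 8]].
Solving (T − 6I)v = 0 gives the eigenspace spanned by (-3, 9).
With v_1 = -3, v = (-3, 9), so v_2 = 9.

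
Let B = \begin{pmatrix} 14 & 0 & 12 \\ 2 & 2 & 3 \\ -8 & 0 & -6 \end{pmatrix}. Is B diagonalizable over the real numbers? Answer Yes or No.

Characteristic polynomial: p(μ) = μ^3 - 10μ^2 + 28μ - 24 = (μ - 6)(μ - 2)^2.
μ = 2 has algebraic multiplicity 2; rank(B − 2I) = 2, so geometric multiplicity = 1.
Geometric multiplicity < algebraic multiplicity, so B is not diagonalizable.

No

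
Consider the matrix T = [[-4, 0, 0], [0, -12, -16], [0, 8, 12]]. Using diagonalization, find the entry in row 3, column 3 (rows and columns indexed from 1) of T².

16

Characteristic polynomial: λ^3 + 4λ^2 - 16λ - 64 = (λ - 4)(λ + 4)^2, so the eigenvalues are -4, -4, 4.
λ=-4: eigenvector (1, -2, 1).
λ=4: eigenvector (0, -1, 1).
λ=-4: eigenvector (1, 0, 0).
P = [[1, 0, 1], [-2, -1, 0], [1, 1, 0]], D = diag(-4, 4, -4), P⁻¹ = [[0, -1, -1], [0, 1, 2], [1, 1, 1]].
T² = P·diag(16, 16, 16)·P⁻¹ = [[16, 0, 0], [0, 16, 0], [0, 0, 16]].
The requested entry is 16.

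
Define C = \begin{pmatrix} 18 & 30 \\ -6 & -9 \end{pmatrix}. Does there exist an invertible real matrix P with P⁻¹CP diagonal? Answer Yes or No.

Characteristic polynomial: p(λ) = λ^2 - 9λ + 18 = (λ - 6)(λ - 3).
All 2 eigenvalues are distinct, so C is diagonalizable.

Yes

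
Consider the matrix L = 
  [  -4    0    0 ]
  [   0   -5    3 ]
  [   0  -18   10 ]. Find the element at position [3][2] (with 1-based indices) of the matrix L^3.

Characteristic polynomial: r^3 - r^2 - 16r + 16 = (r - 4)(r - 1)(r + 4), so the eigenvalues are -4, 1, 4.
r=-4: eigenvector (1, 0, 0).
r=1: eigenvector (0, 1, 2).
r=4: eigenvector (0, 1, 3).
P = [[1, 0, 0], [0, 1, 1], [0, 2, 3]], D = diag(-4, 1, 4), P⁻¹ = [[1, 0, 0], [0, 3, -1], [0, -2, 1]].
L³ = P·diag(-64, 1, 64)·P⁻¹ = [[-64, 0, 0], [0, -125, 63], [0, -378, 190]].
The requested entry is -378.

-378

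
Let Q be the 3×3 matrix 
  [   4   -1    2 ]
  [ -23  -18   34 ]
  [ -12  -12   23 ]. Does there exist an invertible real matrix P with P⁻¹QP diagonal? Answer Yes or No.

No

Characteristic polynomial: p(μ) = μ^3 - 9μ^2 + 15μ + 25 = (μ - 5)^2(μ + 1).
μ = 5 has algebraic multiplicity 2; rank(Q − 5I) = 2, so geometric multiplicity = 1.
Geometric multiplicity < algebraic multiplicity, so Q is not diagonalizable.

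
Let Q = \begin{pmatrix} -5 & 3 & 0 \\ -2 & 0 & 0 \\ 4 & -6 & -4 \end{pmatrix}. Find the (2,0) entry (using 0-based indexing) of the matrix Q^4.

Characteristic polynomial: μ^3 + 9μ^2 + 26μ + 24 = (μ + 2)(μ + 3)(μ + 4), so the eigenvalues are -4, -3, -2.
μ=-3: eigenvector (3, 2, 0).
μ=-2: eigenvector (1, 1, -1).
μ=-4: eigenvector (0, 0, 1).
P = [[3, 1, 0], [2, 1, 0], [0, -1, 1]], D = diag(-3, -2, -4), P⁻¹ = [[1, -1, 0], [-2, 3, 0], [-2, 3, 1]].
Q⁴ = P·diag(81, 16, 256)·P⁻¹ = [[211, -195, 0], [130, -114, 0], [-480, 720, 256]].
The requested entry is -480.

-480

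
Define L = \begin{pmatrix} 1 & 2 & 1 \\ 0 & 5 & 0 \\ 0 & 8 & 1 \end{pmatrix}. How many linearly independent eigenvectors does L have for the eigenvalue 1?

L − 1I = [[0, 2, 1], [0, 4, 0], [0, 8, 0]].
This matrix has rank 2, so its null space has dimension 3 − 2 = 1.

1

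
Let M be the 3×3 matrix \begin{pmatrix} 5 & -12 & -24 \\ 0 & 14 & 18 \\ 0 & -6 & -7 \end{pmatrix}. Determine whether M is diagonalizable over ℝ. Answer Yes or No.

Yes

Characteristic polynomial: p(s) = s^3 - 12s^2 + 45s - 50 = (s - 5)^2(s - 2).
s = 5 has algebraic multiplicity 2; rank(M − 5I) = 1, so geometric multiplicity = 2.
Every eigenvalue has geometric = algebraic multiplicity, so M is diagonalizable.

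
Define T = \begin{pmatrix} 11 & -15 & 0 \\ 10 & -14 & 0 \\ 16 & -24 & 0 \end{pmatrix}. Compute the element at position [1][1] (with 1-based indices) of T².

Characteristic polynomial: λ^3 + 3λ^2 - 4λ = λ(λ - 1)(λ + 4), so the eigenvalues are -4, 0, 1.
λ=1: eigenvector (-3, -2, 0).
λ=-4: eigenvector (-1, -1, -2).
λ=0: eigenvector (0, 0, 1).
P = [[-3, -1, 0], [-2, -1, 0], [0, -2, 1]], D = diag(1, -4, 0), P⁻¹ = [[-1, 1, 0], [2, -3, 0], [4, -6, 1]].
T² = P·diag(1, 16, 0)·P⁻¹ = [[-29, 45, 0], [-30, 46, 0], [-64, 96, 0]].
The requested entry is -29.

-29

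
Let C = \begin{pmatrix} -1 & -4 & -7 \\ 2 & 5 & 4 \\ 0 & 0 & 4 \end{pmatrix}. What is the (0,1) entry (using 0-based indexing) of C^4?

Characteristic polynomial: t^3 - 8t^2 + 19t - 12 = (t - 4)(t - 3)(t - 1), so the eigenvalues are 1, 3, 4.
t=3: eigenvector (-1, 1, 0).
t=1: eigenvector (-2, 1, 0).
t=4: eigenvector (-3, 2, 1).
P = [[-1, -2, -3], [1, 1, 2], [0, 0, 1]], D = diag(3, 1, 4), P⁻¹ = [[1, 2, -1], [-1, -1, -1], [0, 0, 1]].
C⁴ = P·diag(81, 1, 256)·P⁻¹ = [[-79, -160, -685], [80, 161, 430], [0, 0, 256]].
The requested entry is -160.

-160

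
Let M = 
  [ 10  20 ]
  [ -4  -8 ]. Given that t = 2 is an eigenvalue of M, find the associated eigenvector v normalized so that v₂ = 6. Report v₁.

M − 2I = [[8, 20], [-4, -10]].
Solving (M − 2I)v = 0 gives the eigenspace spanned by (-15, 6).
With v₂ = 6, v = (-15, 6), so v₁ = -15.

-15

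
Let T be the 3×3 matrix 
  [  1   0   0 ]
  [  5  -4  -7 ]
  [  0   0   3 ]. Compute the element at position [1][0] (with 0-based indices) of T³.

Characteristic polynomial: μ^3 - 13μ + 12 = (μ - 3)(μ - 1)(μ + 4), so the eigenvalues are -4, 1, 3.
μ=1: eigenvector (1, 1, 0).
μ=-4: eigenvector (0, 1, 0).
μ=3: eigenvector (0, -1, 1).
P = [[1, 0, 0], [1, 1, -1], [0, 0, 1]], D = diag(1, -4, 3), P⁻¹ = [[1, 0, 0], [-1, 1, 1], [0, 0, 1]].
T³ = P·diag(1, -64, 27)·P⁻¹ = [[1, 0, 0], [65, -64, -91], [0, 0, 27]].
The requested entry is 65.

65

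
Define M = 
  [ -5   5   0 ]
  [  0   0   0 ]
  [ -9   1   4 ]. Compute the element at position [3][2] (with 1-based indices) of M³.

Characteristic polynomial: r^3 + r^2 - 20r = r(r - 4)(r + 5), so the eigenvalues are -5, 0, 4.
r=-5: eigenvector (1, 0, 1).
r=0: eigenvector (1, 1, 2).
r=4: eigenvector (0, 0, 1).
P = [[1, 1, 0], [0, 1, 0], [1, 2, 1]], D = diag(-5, 0, 4), P⁻¹ = [[1, -1, 0], [0, 1, 0], [-1, -1, 1]].
M³ = P·diag(-125, 0, 64)·P⁻¹ = [[-125, 125, 0], [0, 0, 0], [-189, 61, 64]].
The requested entry is 61.

61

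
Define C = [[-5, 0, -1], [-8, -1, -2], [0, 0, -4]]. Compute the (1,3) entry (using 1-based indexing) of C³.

-61

Characteristic polynomial: μ^3 + 10μ^2 + 29μ + 20 = (μ + 1)(μ + 4)(μ + 5), so the eigenvalues are -5, -4, -1.
μ=-5: eigenvector (1, 2, 0).
μ=-1: eigenvector (0, 1, 0).
μ=-4: eigenvector (-1, -2, 1).
P = [[1, 0, -1], [2, 1, -2], [0, 0, 1]], D = diag(-5, -1, -4), P⁻¹ = [[1, 0, 1], [-2, 1, 0], [0, 0, 1]].
C³ = P·diag(-125, -1, -64)·P⁻¹ = [[-125, 0, -61], [-248, -1, -122], [0, 0, -64]].
The requested entry is -61.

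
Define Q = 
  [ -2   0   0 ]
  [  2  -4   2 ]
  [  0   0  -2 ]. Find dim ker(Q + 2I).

Q + 2I = [[0, 0, 0], [2, -2, 2], [0, 0, 0]].
This matrix has rank 1, so its null space has dimension 3 − 1 = 2.

2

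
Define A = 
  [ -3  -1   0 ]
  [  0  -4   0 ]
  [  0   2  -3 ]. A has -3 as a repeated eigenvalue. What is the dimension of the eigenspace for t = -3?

2

A + 3I = [[0, -1, 0], [0, -1, 0], [0, 2, 0]].
This matrix has rank 1, so its null space has dimension 3 − 1 = 2.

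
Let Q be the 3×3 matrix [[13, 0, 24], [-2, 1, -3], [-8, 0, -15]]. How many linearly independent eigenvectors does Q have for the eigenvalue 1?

Q − 1I = [[12, 0, 24], [-2, 0, -3], [-8, 0, -16]].
This matrix has rank 2, so its null space has dimension 3 − 2 = 1.

1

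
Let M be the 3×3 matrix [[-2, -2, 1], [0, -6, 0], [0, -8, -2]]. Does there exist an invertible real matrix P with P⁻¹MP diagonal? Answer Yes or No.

No

Characteristic polynomial: p(λ) = λ^3 + 10λ^2 + 28λ + 24 = (λ + 2)^2(λ + 6).
λ = -2 has algebraic multiplicity 2; rank(M + 2I) = 2, so geometric multiplicity = 1.
Geometric multiplicity < algebraic multiplicity, so M is not diagonalizable.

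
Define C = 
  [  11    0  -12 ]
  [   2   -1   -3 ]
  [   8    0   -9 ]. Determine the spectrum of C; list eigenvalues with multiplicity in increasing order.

Characteristic polynomial: p(μ) = μ^3 - μ^2 - 5μ - 3 = (μ - 3)(μ + 1)^2.
Roots (with multiplicity): -1, -1, 3.

-1, -1, 3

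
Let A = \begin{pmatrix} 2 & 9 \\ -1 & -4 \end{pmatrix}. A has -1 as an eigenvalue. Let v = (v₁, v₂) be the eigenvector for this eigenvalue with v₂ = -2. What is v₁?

6

A + 1I = [[3, 9], [-1, -3]].
Solving (A + 1I)v = 0 gives the eigenspace spanned by (6, -2).
With v₂ = -2, v = (6, -2), so v₁ = 6.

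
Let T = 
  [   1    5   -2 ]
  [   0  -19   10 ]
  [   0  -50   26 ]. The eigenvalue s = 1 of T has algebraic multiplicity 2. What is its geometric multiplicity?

1

T − 1I = [[0, 5, -2], [0, -20, 10], [0, -50, 25]].
This matrix has rank 2, so its null space has dimension 3 − 2 = 1.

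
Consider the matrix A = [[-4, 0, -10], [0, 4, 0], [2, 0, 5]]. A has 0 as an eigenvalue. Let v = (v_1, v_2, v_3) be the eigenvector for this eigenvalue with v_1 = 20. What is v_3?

A = [[-4, 0, -10], [0, 4, 0], [2, 0, 5]].
Solving (A)v = 0 gives the eigenspace spanned by (20, 0, -8).
With v_1 = 20, v = (20, 0, -8), so v_3 = -8.

-8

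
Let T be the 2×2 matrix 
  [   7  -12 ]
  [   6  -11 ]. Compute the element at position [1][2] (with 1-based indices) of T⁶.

31248

Characteristic polynomial: s^2 + 4s - 5 = (s - 1)(s + 5), so the eigenvalues are -5, 1.
s=-5: eigenvector (1, 1).
s=1: eigenvector (2, 1).
P = [[1, 2], [1, 1]], D = diag(-5, 1), P⁻¹ = [[-1, 2], [1, -1]].
T⁶ = P·diag(15625, 1)·P⁻¹ = [[-15623, 31248], [-15624, 31249]].
The requested entry is 31248.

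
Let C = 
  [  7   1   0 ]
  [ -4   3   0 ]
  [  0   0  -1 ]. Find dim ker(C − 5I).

1

C − 5I = [[2, 1, 0], [-4, -2, 0], [0, 0, -6]].
This matrix has rank 2, so its null space has dimension 3 − 2 = 1.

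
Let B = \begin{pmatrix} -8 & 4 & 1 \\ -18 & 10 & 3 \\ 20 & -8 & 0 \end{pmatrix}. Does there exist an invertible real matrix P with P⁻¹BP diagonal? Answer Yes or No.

No

Characteristic polynomial: p(μ) = μ^3 - 2μ^2 - 4μ + 8 = (μ - 2)^2(μ + 2).
μ = 2 has algebraic multiplicity 2; rank(B − 2I) = 2, so geometric multiplicity = 1.
Geometric multiplicity < algebraic multiplicity, so B is not diagonalizable.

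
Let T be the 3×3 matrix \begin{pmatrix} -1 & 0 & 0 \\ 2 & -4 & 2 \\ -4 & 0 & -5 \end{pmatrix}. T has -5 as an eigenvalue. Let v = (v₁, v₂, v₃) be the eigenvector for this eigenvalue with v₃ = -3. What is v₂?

T + 5I = [[4, 0, 0], [2, 1, 2], [-4, 0, 0]].
Solving (T + 5I)v = 0 gives the eigenspace spanned by (0, 6, -3).
With v₃ = -3, v = (0, 6, -3), so v₂ = 6.

6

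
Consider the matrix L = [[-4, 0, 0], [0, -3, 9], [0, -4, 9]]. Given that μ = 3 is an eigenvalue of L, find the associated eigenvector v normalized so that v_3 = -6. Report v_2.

L − 3I = [[-7, 0, 0], [0, -6, 9], [0, -4, 6]].
Solving (L − 3I)v = 0 gives the eigenspace spanned by (0, -9, -6).
With v_3 = -6, v = (0, -9, -6), so v_2 = -9.

-9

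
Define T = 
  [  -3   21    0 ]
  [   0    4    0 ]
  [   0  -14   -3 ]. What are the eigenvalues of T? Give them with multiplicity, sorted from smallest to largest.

Characteristic polynomial: p(s) = s^3 + 2s^2 - 15s - 36 = (s - 4)(s + 3)^2.
Roots (with multiplicity): -3, -3, 4.

-3, -3, 4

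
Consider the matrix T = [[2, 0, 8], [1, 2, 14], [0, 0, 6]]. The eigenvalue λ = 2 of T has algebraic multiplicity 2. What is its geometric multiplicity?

1

T − 2I = [[0, 0, 8], [1, 0, 14], [0, 0, 4]].
This matrix has rank 2, so its null space has dimension 3 − 2 = 1.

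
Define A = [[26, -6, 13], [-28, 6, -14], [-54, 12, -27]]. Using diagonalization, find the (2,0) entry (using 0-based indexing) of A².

Characteristic polynomial: s^3 - 5s^2 - 6s = s(s - 6)(s + 1), so the eigenvalues are -1, 0, 6.
s=0: eigenvector (1, 0, -2).
s=6: eigenvector (-1, 1, 2).
s=-1: eigenvector (-1, 2, 3).
P = [[1, -1, -1], [0, 1, 2], [-2, 2, 3]], D = diag(0, 6, -1), P⁻¹ = [[-1, 1, -1], [-4, 1, -2], [2, 0, 1]].
A² = P·diag(0, 36, 1)·P⁻¹ = [[142, -36, 71], [-140, 36, -70], [-282, 72, -141]].
The requested entry is -282.

-282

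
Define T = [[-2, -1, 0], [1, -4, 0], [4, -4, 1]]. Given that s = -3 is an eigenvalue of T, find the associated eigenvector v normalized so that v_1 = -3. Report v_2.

T + 3I = [[1, -1, 0], [1, -1, 0], [4, -4, 4]].
Solving (T + 3I)v = 0 gives the eigenspace spanned by (-3, -3, 0).
With v_1 = -3, v = (-3, -3, 0), so v_2 = -3.

-3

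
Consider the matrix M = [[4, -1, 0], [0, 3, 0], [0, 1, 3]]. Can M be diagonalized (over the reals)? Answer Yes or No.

Characteristic polynomial: p(λ) = λ^3 - 10λ^2 + 33λ - 36 = (λ - 4)(λ - 3)^2.
λ = 3 has algebraic multiplicity 2; rank(M − 3I) = 2, so geometric multiplicity = 1.
Geometric multiplicity < algebraic multiplicity, so M is not diagonalizable.

No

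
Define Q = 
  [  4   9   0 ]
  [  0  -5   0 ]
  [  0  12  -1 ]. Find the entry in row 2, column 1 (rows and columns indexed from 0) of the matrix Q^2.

Characteristic polynomial: r^3 + 2r^2 - 19r - 20 = (r - 4)(r + 1)(r + 5), so the eigenvalues are -5, -1, 4.
r=4: eigenvector (1, 0, 0).
r=-1: eigenvector (0, 0, 1).
r=-5: eigenvector (-1, 1, -3).
P = [[1, 0, -1], [0, 0, 1], [0, 1, -3]], D = diag(4, -1, -5), P⁻¹ = [[1, 1, 0], [0, 3, 1], [0, 1, 0]].
Q² = P·diag(16, 1, 25)·P⁻¹ = [[16, -9, 0], [0, 25, 0], [0, -72, 1]].
The requested entry is -72.

-72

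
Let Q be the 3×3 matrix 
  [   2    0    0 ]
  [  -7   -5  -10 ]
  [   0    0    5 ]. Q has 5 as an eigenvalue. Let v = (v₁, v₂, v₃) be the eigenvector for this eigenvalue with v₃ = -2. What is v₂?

2

Q − 5I = [[-3, 0, 0], [-7, -10, -10], [0, 0, 0]].
Solving (Q − 5I)v = 0 gives the eigenspace spanned by (0, 2, -2).
With v₃ = -2, v = (0, 2, -2), so v₂ = 2.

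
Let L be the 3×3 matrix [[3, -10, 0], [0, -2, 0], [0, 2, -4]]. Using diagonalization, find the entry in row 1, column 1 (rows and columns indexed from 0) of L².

Characteristic polynomial: μ^3 + 3μ^2 - 10μ - 24 = (μ - 3)(μ + 2)(μ + 4), so the eigenvalues are -4, -2, 3.
μ=3: eigenvector (1, 0, 0).
μ=-2: eigenvector (2, 1, 1).
μ=-4: eigenvector (0, 0, 1).
P = [[1, 2, 0], [0, 1, 0], [0, 1, 1]], D = diag(3, -2, -4), P⁻¹ = [[1, -2, 0], [0, 1, 0], [0, -1, 1]].
L² = P·diag(9, 4, 16)·P⁻¹ = [[9, -10, 0], [0, 4, 0], [0, -12, 16]].
The requested entry is 4.

4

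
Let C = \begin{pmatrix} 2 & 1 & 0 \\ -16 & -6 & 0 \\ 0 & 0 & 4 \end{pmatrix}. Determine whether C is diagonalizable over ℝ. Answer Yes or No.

Characteristic polynomial: p(μ) = μ^3 - 12μ - 16 = (μ - 4)(μ + 2)^2.
μ = -2 has algebraic multiplicity 2; rank(C + 2I) = 2, so geometric multiplicity = 1.
Geometric multiplicity < algebraic multiplicity, so C is not diagonalizable.

No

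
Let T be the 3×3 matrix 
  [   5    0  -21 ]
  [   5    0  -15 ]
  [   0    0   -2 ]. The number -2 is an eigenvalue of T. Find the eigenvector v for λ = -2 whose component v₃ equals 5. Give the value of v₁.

15

T + 2I = [[7, 0, -21], [5, 2, -15], [0, 0, 0]].
Solving (T + 2I)v = 0 gives the eigenspace spanned by (15, 0, 5).
With v₃ = 5, v = (15, 0, 5), so v₁ = 15.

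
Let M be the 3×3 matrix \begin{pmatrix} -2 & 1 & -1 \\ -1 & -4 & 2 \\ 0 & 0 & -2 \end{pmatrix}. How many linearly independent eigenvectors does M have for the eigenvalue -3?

M + 3I = [[1, 1, -1], [-1, -1, 2], [0, 0, 1]].
This matrix has rank 2, so its null space has dimension 3 − 2 = 1.

1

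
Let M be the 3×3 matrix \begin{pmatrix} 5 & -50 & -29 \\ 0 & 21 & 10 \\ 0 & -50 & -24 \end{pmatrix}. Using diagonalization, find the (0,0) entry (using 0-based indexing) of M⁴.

Characteristic polynomial: λ^3 - 2λ^2 - 19λ + 20 = (λ - 5)(λ - 1)(λ + 4), so the eigenvalues are -4, 1, 5.
λ=5: eigenvector (1, 0, 0).
λ=1: eigenvector (-2, 1, -2).
λ=-4: eigenvector (5, -2, 5).
P = [[1, -2, 5], [0, 1, -2], [0, -2, 5]], D = diag(5, 1, -4), P⁻¹ = [[1, 0, -1], [0, 5, 2], [0, 2, 1]].
M⁴ = P·diag(625, 1, 256)·P⁻¹ = [[625, 2550, 651], [0, -1019, -510], [0, 2550, 1276]].
The requested entry is 625.

625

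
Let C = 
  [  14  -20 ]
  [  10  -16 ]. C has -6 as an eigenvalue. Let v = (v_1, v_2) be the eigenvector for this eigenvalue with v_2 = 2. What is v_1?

2

C + 6I = [[20, -20], [10, -10]].
Solving (C + 6I)v = 0 gives the eigenspace spanned by (2, 2).
With v_2 = 2, v = (2, 2), so v_1 = 2.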